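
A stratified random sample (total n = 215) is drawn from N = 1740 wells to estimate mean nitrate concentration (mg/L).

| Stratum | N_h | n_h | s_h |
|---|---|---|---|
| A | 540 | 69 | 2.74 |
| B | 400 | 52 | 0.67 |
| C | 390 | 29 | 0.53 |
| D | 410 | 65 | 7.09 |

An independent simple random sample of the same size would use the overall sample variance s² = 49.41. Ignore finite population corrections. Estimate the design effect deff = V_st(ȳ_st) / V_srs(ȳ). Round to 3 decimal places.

deff ≈ 0.237

V̂(ȳ_st) = Σ W_h² s_h²/n_h, with W_h = N_h/N and N = 1740:
  stratum A: (540/1740)²·2.74²/69 = 0.0104795
  stratum B: (400/1740)²·0.67²/52 = 0.000456213
  stratum C: (390/1740)²·0.53²/29 = 0.000486614
  stratum D: (410/1740)²·7.09²/65 = 0.0429386
V_st = 0.054361
V_srs = s²/n = 49.41/215 = 0.229814
deff = V_st / V_srs = 0.054361/0.229814 = 0.2365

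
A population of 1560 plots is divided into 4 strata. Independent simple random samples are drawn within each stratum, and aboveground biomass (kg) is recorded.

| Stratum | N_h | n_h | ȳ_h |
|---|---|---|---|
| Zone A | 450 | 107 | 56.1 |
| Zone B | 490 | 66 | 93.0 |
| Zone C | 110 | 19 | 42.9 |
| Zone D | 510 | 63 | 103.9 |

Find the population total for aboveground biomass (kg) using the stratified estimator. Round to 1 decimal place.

τ̂_st ≈ 128523.0

τ̂_st = Σ N_h ȳ_h = 450·56.1 + 490·93.0 + 110·42.9 + 510·103.9 = 128523.0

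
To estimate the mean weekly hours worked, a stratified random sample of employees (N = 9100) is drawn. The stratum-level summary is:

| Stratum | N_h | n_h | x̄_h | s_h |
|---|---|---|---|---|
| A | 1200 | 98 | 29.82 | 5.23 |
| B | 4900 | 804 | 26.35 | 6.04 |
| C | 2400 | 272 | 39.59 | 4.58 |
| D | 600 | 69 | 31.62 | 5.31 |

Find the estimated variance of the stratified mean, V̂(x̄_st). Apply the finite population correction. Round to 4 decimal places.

V̂(x̄_st) ≈ 0.0218

V̂(x̄_st) = Σ W_h² (1 − n_h/N_h) s_h²/n_h, with W_h = N_h/N and N = 9100:
  stratum A: (1200/9100)²·(1 − 98/1200)·5.23²/98 = 0.00445715
  stratum B: (4900/9100)²·(1 − 804/4900)·6.04²/804 = 0.0109974
  stratum C: (2400/9100)²·(1 − 272/2400)·4.58²/272 = 0.00475622
  stratum D: (600/9100)²·(1 − 69/600)·5.31²/69 = 0.00157218
V̂(x̄_st) = 0.021783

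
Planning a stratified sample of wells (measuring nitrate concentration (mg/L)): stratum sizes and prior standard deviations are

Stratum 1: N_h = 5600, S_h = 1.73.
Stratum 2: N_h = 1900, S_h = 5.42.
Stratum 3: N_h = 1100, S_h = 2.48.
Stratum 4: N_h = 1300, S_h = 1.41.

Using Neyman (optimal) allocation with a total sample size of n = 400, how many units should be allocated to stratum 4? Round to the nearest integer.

Neyman allocation: n_h = n · N_h S_h / Σ N_i S_i, with n = 400.
  stratum 1: N_h·S_h = 5600·1.73 = 9688.00
  stratum 2: N_h·S_h = 1900·5.42 = 10298.00
  stratum 3: N_h·S_h = 1100·2.48 = 2728.00
  stratum 4: N_h·S_h = 1300·1.41 = 1833.00
Σ N_h S_h = 24547.00
n for stratum 4 = 400·1833.00/24547.00 = 29.869 → 30

30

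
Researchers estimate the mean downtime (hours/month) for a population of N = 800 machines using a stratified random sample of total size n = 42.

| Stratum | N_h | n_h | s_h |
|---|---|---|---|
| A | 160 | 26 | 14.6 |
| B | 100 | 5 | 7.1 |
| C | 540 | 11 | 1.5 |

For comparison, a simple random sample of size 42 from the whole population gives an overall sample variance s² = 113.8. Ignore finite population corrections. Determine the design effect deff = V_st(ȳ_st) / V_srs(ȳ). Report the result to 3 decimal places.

V̂(ȳ_st) = Σ W_h² s_h²/n_h, with W_h = N_h/N and N = 800:
  stratum A: (160/800)²·14.6²/26 = 0.327938
  stratum B: (100/800)²·7.1²/5 = 0.157531
  stratum C: (540/800)²·1.5²/11 = 0.093196
V_st = 0.578666
V_srs = s²/n = 113.8/42 = 2.70952
deff = V_st / V_srs = 0.578666/2.70952 = 0.2136

deff ≈ 0.214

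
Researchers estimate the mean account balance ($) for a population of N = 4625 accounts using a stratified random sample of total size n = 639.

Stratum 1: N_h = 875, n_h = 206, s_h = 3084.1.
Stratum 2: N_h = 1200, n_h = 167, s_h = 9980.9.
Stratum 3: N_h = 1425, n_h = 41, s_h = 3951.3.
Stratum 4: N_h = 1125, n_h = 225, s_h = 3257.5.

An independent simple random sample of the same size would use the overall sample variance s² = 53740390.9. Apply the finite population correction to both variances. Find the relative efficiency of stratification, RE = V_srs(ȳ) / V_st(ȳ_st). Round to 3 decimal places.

V̂(ȳ_st) = Σ W_h² (1 − n_h/N_h) s_h²/n_h, with W_h = N_h/N and N = 4625:
  stratum 1: (875/4625)²·(1 − 206/875)·3084.1²/206 = 1263.57
  stratum 2: (1200/4625)²·(1 − 167/1200)·9980.9²/167 = 34568.5
  stratum 3: (1425/4625)²·(1 − 41/1425)·3951.3²/41 = 35109.4
  stratum 4: (1125/4625)²·(1 − 225/1125)·3257.5²/225 = 2232.33
V_st = 73173.9
V_srs = (1 − 639/4625)·53740390.9/639 = 72481.2
Relative efficiency = V_srs / V_st = 72481.2/73173.9 = 0.9905

RE ≈ 0.991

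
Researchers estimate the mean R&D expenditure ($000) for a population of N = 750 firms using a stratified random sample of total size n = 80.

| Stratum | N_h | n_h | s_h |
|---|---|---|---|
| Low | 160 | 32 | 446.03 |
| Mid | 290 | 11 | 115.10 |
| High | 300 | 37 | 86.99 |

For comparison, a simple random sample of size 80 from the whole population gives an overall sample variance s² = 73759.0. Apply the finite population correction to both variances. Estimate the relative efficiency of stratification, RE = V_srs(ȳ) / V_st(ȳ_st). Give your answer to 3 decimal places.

RE ≈ 1.923

V̂(ȳ_st) = Σ W_h² (1 − n_h/N_h) s_h²/n_h, with W_h = N_h/N and N = 750:
  stratum Low: (160/750)²·(1 − 32/160)·446.03²/32 = 226.353
  stratum Mid: (290/750)²·(1 − 11/290)·115.10²/11 = 173.236
  stratum High: (300/750)²·(1 − 37/300)·86.99²/37 = 28.6874
V_st = 428.276
V_srs = (1 − 80/750)·73759.0/80 = 823.642
Relative efficiency = V_srs / V_st = 823.642/428.276 = 1.9232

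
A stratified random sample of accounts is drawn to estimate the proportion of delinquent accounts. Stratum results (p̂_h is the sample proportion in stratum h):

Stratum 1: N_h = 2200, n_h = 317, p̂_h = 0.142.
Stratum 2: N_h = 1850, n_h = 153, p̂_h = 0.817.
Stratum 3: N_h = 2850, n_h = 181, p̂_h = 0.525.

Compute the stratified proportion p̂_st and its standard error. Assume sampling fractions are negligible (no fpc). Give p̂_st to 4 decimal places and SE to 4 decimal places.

N = 6900; stratum weights W_h = N_h/N.
p̂_st = Σ W_h p̂_h = (2200·0.142 + 1850·0.817 + 2850·0.525)/6900 = 0.48117
V̂(p̂_st) = Σ W_h² p̂_h(1−p̂_h)/(n_h−1):
  stratum 1: (2200/6900)²·0.142·0.858/316 = 3.91955e-05
  stratum 2: (1850/6900)²·0.817·0.183/152 = 7.0709e-05
  stratum 3: (2850/6900)²·0.525·0.475/180 = 0.000236359
V̂(p̂_st) = 0.000346263; SE = √V̂ = 0.0186082

p̂_st ≈ 0.4812, SE ≈ 0.0186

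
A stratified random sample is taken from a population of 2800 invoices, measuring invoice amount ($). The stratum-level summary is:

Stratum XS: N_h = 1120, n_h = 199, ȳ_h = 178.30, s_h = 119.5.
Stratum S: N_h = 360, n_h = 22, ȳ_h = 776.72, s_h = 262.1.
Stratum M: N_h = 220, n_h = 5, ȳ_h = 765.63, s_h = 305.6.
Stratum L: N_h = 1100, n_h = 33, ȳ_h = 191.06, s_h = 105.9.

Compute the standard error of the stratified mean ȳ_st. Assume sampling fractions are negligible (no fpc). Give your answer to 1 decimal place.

V̂(ȳ_st) = Σ W_h² s_h²/n_h, with W_h = N_h/N and N = 2800:
  stratum XS: (1120/2800)²·119.5²/199 = 11.4816
  stratum S: (360/2800)²·262.1²/22 = 51.6179
  stratum M: (220/2800)²·305.6²/5 = 115.31
  stratum L: (1100/2800)²·105.9²/33 = 52.4502
V̂(ȳ_st) = 230.859
SE(ȳ_st) = √230.859 = 15.1941

SE(ȳ_st) ≈ 15.2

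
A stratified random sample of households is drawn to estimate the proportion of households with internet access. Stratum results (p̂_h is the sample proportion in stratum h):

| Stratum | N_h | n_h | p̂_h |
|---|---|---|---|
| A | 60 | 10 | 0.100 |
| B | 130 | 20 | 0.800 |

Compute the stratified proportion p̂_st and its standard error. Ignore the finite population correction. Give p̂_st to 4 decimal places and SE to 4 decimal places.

p̂_st ≈ 0.5789, SE ≈ 0.0703

N = 190; stratum weights W_h = N_h/N.
p̂_st = Σ W_h p̂_h = (60·0.100 + 130·0.800)/190 = 0.57895
V̂(p̂_st) = Σ W_h² p̂_h(1−p̂_h)/(n_h−1):
  stratum A: (60/190)²·0.100·0.900/9 = 0.00099723
  stratum B: (130/190)²·0.800·0.200/19 = 0.00394227
V̂(p̂_st) = 0.0049395; SE = √V̂ = 0.0702815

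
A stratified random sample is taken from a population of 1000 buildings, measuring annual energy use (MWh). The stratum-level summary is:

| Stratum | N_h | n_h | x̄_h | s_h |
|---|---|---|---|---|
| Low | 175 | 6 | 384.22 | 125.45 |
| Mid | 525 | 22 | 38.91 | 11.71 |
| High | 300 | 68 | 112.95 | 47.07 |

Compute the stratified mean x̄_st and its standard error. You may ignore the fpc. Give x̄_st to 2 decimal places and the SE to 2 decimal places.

x̄_st = Σ W_h x̄_h = (175·384.22 + 525·38.91 + 300·112.95)/1000 = 121.55125
V̂(x̄_st) = Σ W_h² s_h²/n_h, with W_h = N_h/N and N = 1000:
  stratum Low: (175/1000)²·125.45²/6 = 80.3279
  stratum Mid: (525/1000)²·11.71²/22 = 1.71795
  stratum High: (300/1000)²·47.07²/68 = 2.93239
V̂(x̄_st) = 84.9782
SE(x̄_st) = √84.9782 = 9.21836

x̄_st ≈ 121.55, SE ≈ 9.22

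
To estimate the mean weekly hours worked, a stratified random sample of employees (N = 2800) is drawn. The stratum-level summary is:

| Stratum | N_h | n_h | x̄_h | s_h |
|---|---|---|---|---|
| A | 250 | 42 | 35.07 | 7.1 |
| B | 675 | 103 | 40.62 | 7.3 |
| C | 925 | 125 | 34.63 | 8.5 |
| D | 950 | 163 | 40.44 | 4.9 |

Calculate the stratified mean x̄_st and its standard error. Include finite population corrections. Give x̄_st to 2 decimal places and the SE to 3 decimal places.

x̄_st = Σ W_h x̄_h = (250·35.07 + 675·40.62 + 925·34.63 + 950·40.44)/2800 = 38.08455
V̂(x̄_st) = Σ W_h² (1 − n_h/N_h) s_h²/n_h, with W_h = N_h/N and N = 2800:
  stratum A: (250/2800)²·(1 − 42/250)·7.1²/42 = 0.00796076
  stratum B: (675/2800)²·(1 − 103/675)·7.3²/103 = 0.0254796
  stratum C: (925/2800)²·(1 − 125/925)·8.5²/125 = 0.0545561
  stratum D: (950/2800)²·(1 − 163/950)·4.9²/163 = 0.0140471
V̂(x̄_st) = 0.102044
SE(x̄_st) = √0.102044 = 0.319443

x̄_st ≈ 38.08, SE ≈ 0.319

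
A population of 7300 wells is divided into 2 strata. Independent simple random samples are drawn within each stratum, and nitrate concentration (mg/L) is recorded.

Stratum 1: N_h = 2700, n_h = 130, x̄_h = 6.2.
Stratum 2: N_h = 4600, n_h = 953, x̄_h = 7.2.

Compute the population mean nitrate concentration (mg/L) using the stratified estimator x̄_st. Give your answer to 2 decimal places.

x̄_st ≈ 6.83

N = Σ N_h = 7300. Stratum weights W_h = N_h/N.
x̄_st = (2700·6.2 + 4600·7.2) / 7300 = 6.8301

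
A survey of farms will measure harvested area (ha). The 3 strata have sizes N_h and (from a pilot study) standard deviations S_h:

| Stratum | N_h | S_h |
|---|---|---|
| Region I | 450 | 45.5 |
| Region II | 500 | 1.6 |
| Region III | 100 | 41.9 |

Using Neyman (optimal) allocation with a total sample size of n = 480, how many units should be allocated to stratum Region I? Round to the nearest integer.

Neyman allocation: n_h = n · N_h S_h / Σ N_i S_i, with n = 480.
  stratum Region I: N_h·S_h = 450·45.5 = 20475.00
  stratum Region II: N_h·S_h = 500·1.6 = 800.00
  stratum Region III: N_h·S_h = 100·41.9 = 4190.00
Σ N_h S_h = 25465.00
n for stratum Region I = 480·20475.00/25465.00 = 385.941 → 386

386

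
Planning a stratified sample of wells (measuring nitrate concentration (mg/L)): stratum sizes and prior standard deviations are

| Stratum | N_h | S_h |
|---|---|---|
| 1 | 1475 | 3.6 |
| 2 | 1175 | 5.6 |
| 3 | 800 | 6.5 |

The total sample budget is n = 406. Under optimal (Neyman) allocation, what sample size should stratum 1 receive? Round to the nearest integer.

126

Neyman allocation: n_h = n · N_h S_h / Σ N_i S_i, with n = 406.
  stratum 1: N_h·S_h = 1475·3.6 = 5310.00
  stratum 2: N_h·S_h = 1175·5.6 = 6580.00
  stratum 3: N_h·S_h = 800·6.5 = 5200.00
Σ N_h S_h = 17090.00
n for stratum 1 = 406·5310.00/17090.00 = 126.147 → 126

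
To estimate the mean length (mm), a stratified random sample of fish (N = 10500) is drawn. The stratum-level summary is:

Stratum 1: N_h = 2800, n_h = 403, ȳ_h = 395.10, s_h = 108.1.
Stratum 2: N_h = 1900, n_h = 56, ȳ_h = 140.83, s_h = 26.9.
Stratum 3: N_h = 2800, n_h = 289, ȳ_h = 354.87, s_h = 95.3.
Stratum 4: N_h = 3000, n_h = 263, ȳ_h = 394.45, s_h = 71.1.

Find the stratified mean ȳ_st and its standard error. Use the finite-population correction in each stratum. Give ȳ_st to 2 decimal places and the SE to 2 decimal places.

ȳ_st ≈ 338.18, SE ≈ 2.37

ȳ_st = Σ W_h ȳ_h = (2800·395.10 + 1900·140.83 + 2800·354.87 + 3000·394.45)/10500 = 338.17552
V̂(ȳ_st) = Σ W_h² (1 − n_h/N_h) s_h²/n_h, with W_h = N_h/N and N = 10500:
  stratum 1: (2800/10500)²·(1 − 403/2800)·108.1²/403 = 1.7652
  stratum 2: (1900/10500)²·(1 − 56/1900)·26.9²/56 = 0.410632
  stratum 3: (2800/10500)²·(1 − 289/2800)·95.3²/289 = 2.00408
  stratum 4: (3000/10500)²·(1 − 263/3000)·71.1²/263 = 1.43153
V̂(ȳ_st) = 5.61144
SE(ȳ_st) = √5.61144 = 2.36885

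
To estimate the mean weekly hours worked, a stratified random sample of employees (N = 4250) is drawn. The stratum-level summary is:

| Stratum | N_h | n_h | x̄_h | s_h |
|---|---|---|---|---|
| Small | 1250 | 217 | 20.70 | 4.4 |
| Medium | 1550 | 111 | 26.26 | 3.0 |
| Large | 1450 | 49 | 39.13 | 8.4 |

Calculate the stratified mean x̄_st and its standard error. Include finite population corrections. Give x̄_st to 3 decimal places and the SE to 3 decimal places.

x̄_st ≈ 29.016, SE ≈ 0.422

x̄_st = Σ W_h x̄_h = (1250·20.70 + 1550·26.26 + 1450·39.13)/4250 = 29.01565
V̂(x̄_st) = Σ W_h² (1 − n_h/N_h) s_h²/n_h, with W_h = N_h/N and N = 4250:
  stratum Small: (1250/4250)²·(1 − 217/1250)·4.4²/217 = 0.00637791
  stratum Medium: (1550/4250)²·(1 − 111/1550)·3.0²/111 = 0.0100123
  stratum Large: (1450/4250)²·(1 − 49/1450)·8.4²/49 = 0.161954
V̂(x̄_st) = 0.178344
SE(x̄_st) = √0.178344 = 0.422308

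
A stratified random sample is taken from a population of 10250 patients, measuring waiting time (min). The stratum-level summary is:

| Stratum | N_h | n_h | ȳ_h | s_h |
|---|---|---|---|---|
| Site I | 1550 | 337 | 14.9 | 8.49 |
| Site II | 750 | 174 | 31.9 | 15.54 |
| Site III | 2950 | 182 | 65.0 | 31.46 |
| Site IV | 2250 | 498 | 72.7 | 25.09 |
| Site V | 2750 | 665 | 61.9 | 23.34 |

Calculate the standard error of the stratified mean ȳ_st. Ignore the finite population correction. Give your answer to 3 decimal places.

SE(ȳ_st) ≈ 0.763

V̂(ȳ_st) = Σ W_h² s_h²/n_h, with W_h = N_h/N and N = 10250:
  stratum Site I: (1550/10250)²·8.49²/337 = 0.00489104
  stratum Site II: (750/10250)²·15.54²/174 = 0.00743066
  stratum Site III: (2950/10250)²·31.46²/182 = 0.450446
  stratum Site IV: (2250/10250)²·25.09²/498 = 0.0609101
  stratum Site V: (2750/10250)²·23.34²/665 = 0.0589655
V̂(ȳ_st) = 0.582643
SE(ȳ_st) = √0.582643 = 0.76331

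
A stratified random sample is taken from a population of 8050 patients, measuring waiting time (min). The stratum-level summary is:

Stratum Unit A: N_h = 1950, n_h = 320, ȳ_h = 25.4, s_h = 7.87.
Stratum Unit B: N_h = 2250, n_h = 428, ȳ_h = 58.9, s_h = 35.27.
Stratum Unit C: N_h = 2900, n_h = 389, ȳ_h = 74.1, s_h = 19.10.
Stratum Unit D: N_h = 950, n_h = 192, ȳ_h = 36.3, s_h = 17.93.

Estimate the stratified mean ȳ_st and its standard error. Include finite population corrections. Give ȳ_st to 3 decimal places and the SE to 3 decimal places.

ȳ_st ≈ 53.594, SE ≈ 0.563

ȳ_st = Σ W_h ȳ_h = (1950·25.4 + 2250·58.9 + 2900·74.1 + 950·36.3)/8050 = 53.59379
V̂(ȳ_st) = Σ W_h² (1 − n_h/N_h) s_h²/n_h, with W_h = N_h/N and N = 8050:
  stratum Unit A: (1950/8050)²·(1 − 320/1950)·7.87²/320 = 0.00949358
  stratum Unit B: (2250/8050)²·(1 − 428/2250)·35.27²/428 = 0.183868
  stratum Unit C: (2900/8050)²·(1 − 389/2900)·19.10²/389 = 0.105383
  stratum Unit D: (950/8050)²·(1 − 192/950)·17.93²/192 = 0.0186063
V̂(ȳ_st) = 0.317351
SE(ȳ_st) = √0.317351 = 0.563339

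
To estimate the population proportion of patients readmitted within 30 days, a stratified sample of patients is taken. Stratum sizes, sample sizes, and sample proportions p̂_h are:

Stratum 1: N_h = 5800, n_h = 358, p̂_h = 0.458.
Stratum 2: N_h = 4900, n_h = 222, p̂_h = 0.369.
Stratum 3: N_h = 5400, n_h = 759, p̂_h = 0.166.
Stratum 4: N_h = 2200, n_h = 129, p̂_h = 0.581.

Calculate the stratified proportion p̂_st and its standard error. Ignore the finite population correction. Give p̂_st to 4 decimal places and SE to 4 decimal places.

p̂_st ≈ 0.3628, SE ≈ 0.0137

N = 18300; stratum weights W_h = N_h/N.
p̂_st = Σ W_h p̂_h = (5800·0.458 + 4900·0.369 + 5400·0.166 + 2200·0.581)/18300 = 0.36279
V̂(p̂_st) = Σ W_h² p̂_h(1−p̂_h)/(n_h−1):
  stratum 1: (5800/18300)²·0.458·0.542/357 = 6.98474e-05
  stratum 2: (4900/18300)²·0.369·0.631/221 = 7.55359e-05
  stratum 3: (5400/18300)²·0.166·0.834/758 = 1.59034e-05
  stratum 4: (2200/18300)²·0.581·0.419/128 = 2.74867e-05
V̂(p̂_st) = 0.000188773; SE = √V̂ = 0.0137395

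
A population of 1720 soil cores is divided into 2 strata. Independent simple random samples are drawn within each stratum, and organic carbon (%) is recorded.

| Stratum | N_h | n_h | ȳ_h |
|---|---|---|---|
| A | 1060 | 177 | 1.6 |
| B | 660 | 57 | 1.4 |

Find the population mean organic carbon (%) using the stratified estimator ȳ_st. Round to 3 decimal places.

N = Σ N_h = 1720. Stratum weights W_h = N_h/N.
ȳ_st = (1060·1.6 + 660·1.4) / 1720 = 1.52326

ȳ_st ≈ 1.523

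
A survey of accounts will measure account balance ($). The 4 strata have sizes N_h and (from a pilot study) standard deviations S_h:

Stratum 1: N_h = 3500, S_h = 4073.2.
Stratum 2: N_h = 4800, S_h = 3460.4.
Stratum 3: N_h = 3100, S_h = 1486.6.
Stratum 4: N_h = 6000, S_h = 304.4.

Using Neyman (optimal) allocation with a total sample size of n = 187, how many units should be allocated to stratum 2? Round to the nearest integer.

Neyman allocation: n_h = n · N_h S_h / Σ N_i S_i, with n = 187.
  stratum 1: N_h·S_h = 3500·4073.2 = 14256200.00
  stratum 2: N_h·S_h = 4800·3460.4 = 16609920.00
  stratum 3: N_h·S_h = 3100·1486.6 = 4608460.00
  stratum 4: N_h·S_h = 6000·304.4 = 1826400.00
Σ N_h S_h = 37300980.00
n for stratum 2 = 187·16609920.00/37300980.00 = 83.270 → 83

83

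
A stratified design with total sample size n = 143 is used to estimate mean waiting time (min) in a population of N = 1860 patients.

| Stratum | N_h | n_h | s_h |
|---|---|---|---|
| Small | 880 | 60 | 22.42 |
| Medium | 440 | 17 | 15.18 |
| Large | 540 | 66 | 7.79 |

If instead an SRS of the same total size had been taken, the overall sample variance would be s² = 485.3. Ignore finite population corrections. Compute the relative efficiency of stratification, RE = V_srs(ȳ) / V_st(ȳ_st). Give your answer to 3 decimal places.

V̂(ȳ_st) = Σ W_h² s_h²/n_h, with W_h = N_h/N and N = 1860:
  stratum Small: (880/1860)²·22.42²/60 = 1.87525
  stratum Medium: (440/1860)²·15.18²/17 = 0.758532
  stratum Large: (540/1860)²·7.79²/66 = 0.0774984
V_st = 2.71128
V_srs = s²/n = 485.3/143 = 3.39371
Relative efficiency = V_srs / V_st = 3.39371/2.71128 = 1.2517

RE ≈ 1.252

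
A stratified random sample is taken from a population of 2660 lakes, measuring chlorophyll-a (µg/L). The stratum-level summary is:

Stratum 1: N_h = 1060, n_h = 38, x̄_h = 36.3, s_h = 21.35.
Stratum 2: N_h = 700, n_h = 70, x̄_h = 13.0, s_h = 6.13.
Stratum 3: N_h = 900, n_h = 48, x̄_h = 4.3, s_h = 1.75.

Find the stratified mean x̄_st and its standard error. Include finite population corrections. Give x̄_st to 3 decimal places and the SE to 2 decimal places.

x̄_st = Σ W_h x̄_h = (1060·36.3 + 700·13.0 + 900·4.3)/2660 = 19.34135
V̂(x̄_st) = Σ W_h² (1 − n_h/N_h) s_h²/n_h, with W_h = N_h/N and N = 2660:
  stratum 1: (1060/2660)²·(1 − 38/1060)·21.35²/38 = 1.83656
  stratum 2: (700/2660)²·(1 − 70/700)·6.13²/70 = 0.0334579
  stratum 3: (900/2660)²·(1 − 48/900)·1.75²/48 = 0.00691439
V̂(x̄_st) = 1.87693
SE(x̄_st) = √1.87693 = 1.37001

x̄_st ≈ 19.341, SE ≈ 1.37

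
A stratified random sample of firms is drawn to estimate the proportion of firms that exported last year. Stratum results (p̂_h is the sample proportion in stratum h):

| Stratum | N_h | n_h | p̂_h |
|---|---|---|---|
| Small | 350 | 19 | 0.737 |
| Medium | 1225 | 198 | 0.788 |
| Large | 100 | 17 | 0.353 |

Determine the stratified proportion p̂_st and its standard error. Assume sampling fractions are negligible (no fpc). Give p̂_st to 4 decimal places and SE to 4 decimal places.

N = 1675; stratum weights W_h = N_h/N.
p̂_st = Σ W_h p̂_h = (350·0.737 + 1225·0.788 + 100·0.353)/1675 = 0.75137
V̂(p̂_st) = Σ W_h² p̂_h(1−p̂_h)/(n_h−1):
  stratum Small: (350/1675)²·0.737·0.263/18 = 0.000470172
  stratum Medium: (1225/1675)²·0.788·0.212/197 = 0.000453564
  stratum Large: (100/1675)²·0.353·0.647/16 = 5.08779e-05
V̂(p̂_st) = 0.000974614; SE = √V̂ = 0.0312188

p̂_st ≈ 0.7514, SE ≈ 0.0312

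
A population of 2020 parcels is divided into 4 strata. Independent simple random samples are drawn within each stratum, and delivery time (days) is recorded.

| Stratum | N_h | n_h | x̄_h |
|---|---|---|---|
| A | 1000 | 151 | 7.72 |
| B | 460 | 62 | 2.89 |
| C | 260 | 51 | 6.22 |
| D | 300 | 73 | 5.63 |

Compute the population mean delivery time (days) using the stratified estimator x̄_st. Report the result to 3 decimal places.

x̄_st ≈ 6.117

N = Σ N_h = 2020. Stratum weights W_h = N_h/N.
x̄_st = (1000·7.72 + 460·2.89 + 260·6.22 + 300·5.63) / 2020 = 6.11663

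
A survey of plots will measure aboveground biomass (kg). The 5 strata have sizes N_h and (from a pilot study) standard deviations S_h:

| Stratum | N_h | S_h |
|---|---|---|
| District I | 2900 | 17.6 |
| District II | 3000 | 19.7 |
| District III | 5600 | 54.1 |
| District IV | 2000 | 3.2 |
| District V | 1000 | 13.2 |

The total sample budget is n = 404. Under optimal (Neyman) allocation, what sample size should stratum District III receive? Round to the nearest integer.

283

Neyman allocation: n_h = n · N_h S_h / Σ N_i S_i, with n = 404.
  stratum District I: N_h·S_h = 2900·17.6 = 51040.00
  stratum District II: N_h·S_h = 3000·19.7 = 59100.00
  stratum District III: N_h·S_h = 5600·54.1 = 302960.00
  stratum District IV: N_h·S_h = 2000·3.2 = 6400.00
  stratum District V: N_h·S_h = 1000·13.2 = 13200.00
Σ N_h S_h = 432700.00
n for stratum District III = 404·302960.00/432700.00 = 282.865 → 283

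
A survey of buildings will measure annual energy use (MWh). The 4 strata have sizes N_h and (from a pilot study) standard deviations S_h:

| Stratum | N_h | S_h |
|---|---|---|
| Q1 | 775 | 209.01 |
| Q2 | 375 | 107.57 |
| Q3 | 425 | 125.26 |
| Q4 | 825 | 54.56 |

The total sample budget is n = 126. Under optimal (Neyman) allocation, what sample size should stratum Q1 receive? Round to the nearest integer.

68

Neyman allocation: n_h = n · N_h S_h / Σ N_i S_i, with n = 126.
  stratum Q1: N_h·S_h = 775·209.01 = 161982.75
  stratum Q2: N_h·S_h = 375·107.57 = 40338.75
  stratum Q3: N_h·S_h = 425·125.26 = 53235.50
  stratum Q4: N_h·S_h = 825·54.56 = 45012.00
Σ N_h S_h = 300569.00
n for stratum Q1 = 126·161982.75/300569.00 = 67.904 → 68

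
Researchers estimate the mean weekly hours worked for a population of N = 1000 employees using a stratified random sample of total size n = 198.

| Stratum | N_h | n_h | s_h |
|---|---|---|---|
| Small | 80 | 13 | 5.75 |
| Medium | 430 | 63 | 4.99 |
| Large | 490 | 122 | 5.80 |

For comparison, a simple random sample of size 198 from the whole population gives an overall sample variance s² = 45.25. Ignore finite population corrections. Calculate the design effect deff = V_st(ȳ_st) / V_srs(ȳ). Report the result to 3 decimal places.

deff ≈ 0.681

V̂(ȳ_st) = Σ W_h² s_h²/n_h, with W_h = N_h/N and N = 1000:
  stratum Small: (80/1000)²·5.75²/13 = 0.0162769
  stratum Medium: (430/1000)²·4.99²/63 = 0.0730798
  stratum Large: (490/1000)²·5.80²/122 = 0.0662046
V_st = 0.155561
V_srs = s²/n = 45.25/198 = 0.228535
deff = V_st / V_srs = 0.155561/0.228535 = 0.6807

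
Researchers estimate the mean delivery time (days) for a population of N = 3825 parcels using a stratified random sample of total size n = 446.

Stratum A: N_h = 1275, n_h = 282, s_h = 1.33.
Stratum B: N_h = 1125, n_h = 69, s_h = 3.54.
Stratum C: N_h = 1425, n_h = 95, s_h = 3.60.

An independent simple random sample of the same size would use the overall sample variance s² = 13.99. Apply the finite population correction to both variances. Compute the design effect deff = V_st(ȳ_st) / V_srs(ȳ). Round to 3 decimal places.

deff ≈ 1.190

V̂(ȳ_st) = Σ W_h² (1 − n_h/N_h) s_h²/n_h, with W_h = N_h/N and N = 3825:
  stratum A: (1275/3825)²·(1 − 282/1275)·1.33²/282 = 0.000542814
  stratum B: (1125/3825)²·(1 − 69/1125)·3.54²/69 = 0.0147472
  stratum C: (1425/3825)²·(1 − 95/1425)·3.60²/95 = 0.017672
V_st = 0.032962
V_srs = (1 − 446/3825)·13.99/446 = 0.0277102
deff = V_st / V_srs = 0.032962/0.0277102 = 1.1895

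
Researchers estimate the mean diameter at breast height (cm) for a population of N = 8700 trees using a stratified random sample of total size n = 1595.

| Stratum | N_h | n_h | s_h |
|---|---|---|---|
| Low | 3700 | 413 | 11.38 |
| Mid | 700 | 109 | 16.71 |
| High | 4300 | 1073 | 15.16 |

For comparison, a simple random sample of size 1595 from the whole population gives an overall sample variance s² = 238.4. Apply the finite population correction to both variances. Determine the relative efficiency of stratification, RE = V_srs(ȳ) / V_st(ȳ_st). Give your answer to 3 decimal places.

V̂(ȳ_st) = Σ W_h² (1 − n_h/N_h) s_h²/n_h, with W_h = N_h/N and N = 8700:
  stratum Low: (3700/8700)²·(1 − 413/3700)·11.38²/413 = 0.0503846
  stratum Mid: (700/8700)²·(1 − 109/700)·16.71²/109 = 0.0140015
  stratum High: (4300/8700)²·(1 − 1073/4300)·15.16²/1073 = 0.039267
V_st = 0.103653
V_srs = (1 − 1595/8700)·238.4/1595 = 0.122065
Relative efficiency = V_srs / V_st = 0.122065/0.103653 = 1.1776

RE ≈ 1.178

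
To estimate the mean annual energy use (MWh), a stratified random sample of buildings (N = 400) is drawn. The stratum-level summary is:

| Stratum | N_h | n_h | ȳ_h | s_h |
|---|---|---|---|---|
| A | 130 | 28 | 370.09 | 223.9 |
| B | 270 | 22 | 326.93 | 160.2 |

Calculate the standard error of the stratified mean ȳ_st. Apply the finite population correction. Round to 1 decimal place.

V̂(ȳ_st) = Σ W_h² (1 − n_h/N_h) s_h²/n_h, with W_h = N_h/N and N = 400:
  stratum A: (130/400)²·(1 − 28/130)·223.9²/28 = 148.379
  stratum B: (270/400)²·(1 − 22/270)·160.2²/22 = 488.2
V̂(ȳ_st) = 636.579
SE(ȳ_st) = √636.579 = 25.2305

SE(ȳ_st) ≈ 25.2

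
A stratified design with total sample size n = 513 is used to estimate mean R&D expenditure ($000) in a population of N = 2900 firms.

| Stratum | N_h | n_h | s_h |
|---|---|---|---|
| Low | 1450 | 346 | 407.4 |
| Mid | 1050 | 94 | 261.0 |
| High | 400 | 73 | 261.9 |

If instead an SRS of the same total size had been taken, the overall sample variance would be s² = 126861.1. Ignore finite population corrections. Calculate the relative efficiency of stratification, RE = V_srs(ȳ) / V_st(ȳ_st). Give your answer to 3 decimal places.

V̂(ȳ_st) = Σ W_h² s_h²/n_h, with W_h = N_h/N and N = 2900:
  stratum Low: (1450/2900)²·407.4²/346 = 119.924
  stratum Mid: (1050/2900)²·261.0²/94 = 95.0027
  stratum High: (400/2900)²·261.9²/73 = 17.8761
V_st = 232.803
V_srs = s²/n = 126861.1/513 = 247.293
Relative efficiency = V_srs / V_st = 247.293/232.803 = 1.0622

RE ≈ 1.062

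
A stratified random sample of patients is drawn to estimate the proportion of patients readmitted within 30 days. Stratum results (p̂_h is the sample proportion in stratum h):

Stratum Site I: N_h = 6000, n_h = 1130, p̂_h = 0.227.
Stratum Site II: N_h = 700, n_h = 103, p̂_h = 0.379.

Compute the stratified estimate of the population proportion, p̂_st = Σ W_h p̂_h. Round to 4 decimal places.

N = 6700; stratum weights W_h = N_h/N.
p̂_st = Σ W_h p̂_h = (6000·0.227 + 700·0.379)/6700 = 0.24288

p̂_st ≈ 0.2429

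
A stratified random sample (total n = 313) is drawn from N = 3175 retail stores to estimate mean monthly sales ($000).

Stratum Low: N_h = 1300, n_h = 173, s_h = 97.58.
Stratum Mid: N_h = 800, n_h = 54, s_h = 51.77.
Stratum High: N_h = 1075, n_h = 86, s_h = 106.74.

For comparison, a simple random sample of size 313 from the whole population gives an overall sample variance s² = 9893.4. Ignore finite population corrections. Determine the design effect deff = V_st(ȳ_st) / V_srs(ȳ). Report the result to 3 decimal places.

deff ≈ 0.872

V̂(ȳ_st) = Σ W_h² s_h²/n_h, with W_h = N_h/N and N = 3175:
  stratum Low: (1300/3175)²·97.58²/173 = 9.2273
  stratum Mid: (800/3175)²·51.77²/54 = 3.15105
  stratum High: (1075/3175)²·106.74²/86 = 15.1875
V_st = 27.5658
V_srs = s²/n = 9893.4/313 = 31.6083
deff = V_st / V_srs = 27.5658/31.6083 = 0.8721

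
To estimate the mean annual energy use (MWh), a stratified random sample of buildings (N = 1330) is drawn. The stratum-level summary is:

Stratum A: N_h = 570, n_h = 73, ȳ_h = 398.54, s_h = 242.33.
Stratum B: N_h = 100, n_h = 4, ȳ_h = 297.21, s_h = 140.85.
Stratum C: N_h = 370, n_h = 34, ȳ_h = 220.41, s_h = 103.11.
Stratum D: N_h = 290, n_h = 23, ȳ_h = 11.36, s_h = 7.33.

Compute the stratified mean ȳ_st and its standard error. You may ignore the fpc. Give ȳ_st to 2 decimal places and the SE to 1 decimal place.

ȳ_st ≈ 256.94, SE ≈ 14.1

ȳ_st = Σ W_h ȳ_h = (570·398.54 + 100·297.21 + 370·220.41 + 290·11.36)/1330 = 256.94353
V̂(ȳ_st) = Σ W_h² s_h²/n_h, with W_h = N_h/N and N = 1330:
  stratum A: (570/1330)²·242.33²/73 = 147.754
  stratum B: (100/1330)²·140.85²/4 = 28.0382
  stratum C: (370/1330)²·103.11²/34 = 24.2004
  stratum D: (290/1330)²·7.33²/23 = 0.111064
V̂(ȳ_st) = 200.103
SE(ȳ_st) = √200.103 = 14.1458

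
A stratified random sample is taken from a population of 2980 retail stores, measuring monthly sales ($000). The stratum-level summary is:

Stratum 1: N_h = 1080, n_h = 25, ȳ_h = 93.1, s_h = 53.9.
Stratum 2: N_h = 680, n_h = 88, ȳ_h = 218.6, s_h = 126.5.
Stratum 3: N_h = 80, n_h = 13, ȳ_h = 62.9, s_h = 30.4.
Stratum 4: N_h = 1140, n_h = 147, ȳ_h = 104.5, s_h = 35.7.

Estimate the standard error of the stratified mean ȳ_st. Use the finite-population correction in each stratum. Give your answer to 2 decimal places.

V̂(ȳ_st) = Σ W_h² (1 − n_h/N_h) s_h²/n_h, with W_h = N_h/N and N = 2980:
  stratum 1: (1080/2980)²·(1 − 25/1080)·53.9²/25 = 14.9101
  stratum 2: (680/2980)²·(1 − 88/680)·126.5²/88 = 8.24321
  stratum 3: (80/2980)²·(1 − 13/80)·30.4²/13 = 0.0429078
  stratum 4: (1140/2980)²·(1 − 147/1140)·35.7²/147 = 1.1052
V̂(ȳ_st) = 24.3014
SE(ȳ_st) = √24.3014 = 4.92965

SE(ȳ_st) ≈ 4.93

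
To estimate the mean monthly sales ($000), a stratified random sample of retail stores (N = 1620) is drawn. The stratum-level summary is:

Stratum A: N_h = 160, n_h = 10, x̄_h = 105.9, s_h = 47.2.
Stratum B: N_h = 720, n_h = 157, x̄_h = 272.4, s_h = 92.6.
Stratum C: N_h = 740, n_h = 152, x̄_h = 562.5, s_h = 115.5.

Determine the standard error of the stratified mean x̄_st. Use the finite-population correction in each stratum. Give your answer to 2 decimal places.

SE(x̄_st) ≈ 5.00

V̂(x̄_st) = Σ W_h² (1 − n_h/N_h) s_h²/n_h, with W_h = N_h/N and N = 1620:
  stratum A: (160/1620)²·(1 − 10/160)·47.2²/10 = 2.03735
  stratum B: (720/1620)²·(1 − 157/720)·92.6²/157 = 8.43593
  stratum C: (740/1620)²·(1 − 152/740)·115.5²/152 = 14.5512
V̂(x̄_st) = 25.0245
SE(x̄_st) = √25.0245 = 5.00245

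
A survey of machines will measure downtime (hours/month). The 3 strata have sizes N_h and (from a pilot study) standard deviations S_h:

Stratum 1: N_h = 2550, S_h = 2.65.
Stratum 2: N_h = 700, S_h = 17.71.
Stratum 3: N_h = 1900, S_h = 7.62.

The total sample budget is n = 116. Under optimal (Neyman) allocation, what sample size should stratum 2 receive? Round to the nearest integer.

43

Neyman allocation: n_h = n · N_h S_h / Σ N_i S_i, with n = 116.
  stratum 1: N_h·S_h = 2550·2.65 = 6757.50
  stratum 2: N_h·S_h = 700·17.71 = 12397.00
  stratum 3: N_h·S_h = 1900·7.62 = 14478.00
Σ N_h S_h = 33632.50
n for stratum 2 = 116·12397.00/33632.50 = 42.758 → 43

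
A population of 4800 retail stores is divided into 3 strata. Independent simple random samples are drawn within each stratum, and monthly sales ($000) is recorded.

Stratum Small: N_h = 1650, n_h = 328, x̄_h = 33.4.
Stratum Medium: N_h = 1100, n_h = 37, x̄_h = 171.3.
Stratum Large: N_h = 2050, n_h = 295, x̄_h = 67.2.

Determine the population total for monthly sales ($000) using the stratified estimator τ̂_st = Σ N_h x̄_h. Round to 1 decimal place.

τ̂_st = Σ N_h x̄_h = 1650·33.4 + 1100·171.3 + 2050·67.2 = 381300.0

τ̂_st ≈ 381300.0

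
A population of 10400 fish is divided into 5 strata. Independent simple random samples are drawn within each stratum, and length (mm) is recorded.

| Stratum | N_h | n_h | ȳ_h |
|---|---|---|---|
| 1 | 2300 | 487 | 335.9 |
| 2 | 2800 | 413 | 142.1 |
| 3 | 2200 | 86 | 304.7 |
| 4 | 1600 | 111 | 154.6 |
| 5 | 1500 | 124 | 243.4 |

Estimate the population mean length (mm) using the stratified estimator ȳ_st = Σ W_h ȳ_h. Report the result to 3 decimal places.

N = Σ N_h = 10400. Stratum weights W_h = N_h/N.
ȳ_st = (2300·335.9 + 2800·142.1 + 2200·304.7 + 1600·154.6 + 1500·243.4) / 10400 = 235.88942

ȳ_st ≈ 235.889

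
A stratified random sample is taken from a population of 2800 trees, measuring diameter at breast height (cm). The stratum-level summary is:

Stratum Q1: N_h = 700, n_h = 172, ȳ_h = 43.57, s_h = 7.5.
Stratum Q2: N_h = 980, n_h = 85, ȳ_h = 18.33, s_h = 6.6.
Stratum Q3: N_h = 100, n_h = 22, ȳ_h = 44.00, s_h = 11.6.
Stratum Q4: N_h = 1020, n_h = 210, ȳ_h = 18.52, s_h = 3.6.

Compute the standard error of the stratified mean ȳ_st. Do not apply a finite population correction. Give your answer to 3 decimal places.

V̂(ȳ_st) = Σ W_h² s_h²/n_h, with W_h = N_h/N and N = 2800:
  stratum Q1: (700/2800)²·7.5²/172 = 0.0204397
  stratum Q2: (980/2800)²·6.6²/85 = 0.0627776
  stratum Q3: (100/2800)²·11.6²/22 = 0.00780148
  stratum Q4: (1020/2800)²·3.6²/210 = 0.00818974
V̂(ȳ_st) = 0.0992085
SE(ȳ_st) = √0.0992085 = 0.314974

SE(ȳ_st) ≈ 0.315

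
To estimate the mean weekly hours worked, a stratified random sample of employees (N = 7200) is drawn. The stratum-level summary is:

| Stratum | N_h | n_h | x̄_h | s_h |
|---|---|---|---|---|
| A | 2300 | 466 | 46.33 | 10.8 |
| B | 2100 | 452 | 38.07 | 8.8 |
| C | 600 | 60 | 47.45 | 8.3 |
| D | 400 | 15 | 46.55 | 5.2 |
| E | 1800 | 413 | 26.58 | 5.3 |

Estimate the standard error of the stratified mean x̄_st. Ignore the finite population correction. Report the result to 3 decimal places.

SE(x̄_st) ≈ 0.241

V̂(x̄_st) = Σ W_h² s_h²/n_h, with W_h = N_h/N and N = 7200:
  stratum A: (2300/7200)²·10.8²/466 = 0.0255418
  stratum B: (2100/7200)²·8.8²/452 = 0.0145747
  stratum C: (600/7200)²·8.3²/60 = 0.00797338
  stratum D: (400/7200)²·5.2²/15 = 0.00556379
  stratum E: (1800/7200)²·5.3²/413 = 0.00425091
V̂(x̄_st) = 0.0579046
SE(x̄_st) = √0.0579046 = 0.240634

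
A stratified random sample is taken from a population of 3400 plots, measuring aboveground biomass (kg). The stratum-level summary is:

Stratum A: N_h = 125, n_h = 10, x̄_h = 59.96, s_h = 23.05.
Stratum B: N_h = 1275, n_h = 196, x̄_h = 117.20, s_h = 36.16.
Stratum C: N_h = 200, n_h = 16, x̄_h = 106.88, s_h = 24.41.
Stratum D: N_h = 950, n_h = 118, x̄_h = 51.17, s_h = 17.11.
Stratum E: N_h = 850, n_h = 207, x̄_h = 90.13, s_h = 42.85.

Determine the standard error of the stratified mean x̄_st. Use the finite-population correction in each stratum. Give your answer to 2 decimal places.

V̂(x̄_st) = Σ W_h² (1 − n_h/N_h) s_h²/n_h, with W_h = N_h/N and N = 3400:
  stratum A: (125/3400)²·(1 − 10/125)·23.05²/10 = 0.0660681
  stratum B: (1275/3400)²·(1 − 196/1275)·36.16²/196 = 0.793916
  stratum C: (200/3400)²·(1 − 16/200)·24.41²/16 = 0.118551
  stratum D: (950/3400)²·(1 − 118/950)·17.11²/118 = 0.169632
  stratum E: (850/3400)²·(1 − 207/850)·42.85²/207 = 0.419376
V̂(x̄_st) = 1.56754
SE(x̄_st) = √1.56754 = 1.25202

SE(x̄_st) ≈ 1.25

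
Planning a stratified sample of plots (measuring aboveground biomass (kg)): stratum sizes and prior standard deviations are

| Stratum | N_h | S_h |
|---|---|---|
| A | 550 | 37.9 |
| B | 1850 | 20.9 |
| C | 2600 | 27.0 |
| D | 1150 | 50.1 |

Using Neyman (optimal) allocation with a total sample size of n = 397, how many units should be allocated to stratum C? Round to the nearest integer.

149

Neyman allocation: n_h = n · N_h S_h / Σ N_i S_i, with n = 397.
  stratum A: N_h·S_h = 550·37.9 = 20845.00
  stratum B: N_h·S_h = 1850·20.9 = 38665.00
  stratum C: N_h·S_h = 2600·27.0 = 70200.00
  stratum D: N_h·S_h = 1150·50.1 = 57615.00
Σ N_h S_h = 187325.00
n for stratum C = 397·70200.00/187325.00 = 148.776 → 149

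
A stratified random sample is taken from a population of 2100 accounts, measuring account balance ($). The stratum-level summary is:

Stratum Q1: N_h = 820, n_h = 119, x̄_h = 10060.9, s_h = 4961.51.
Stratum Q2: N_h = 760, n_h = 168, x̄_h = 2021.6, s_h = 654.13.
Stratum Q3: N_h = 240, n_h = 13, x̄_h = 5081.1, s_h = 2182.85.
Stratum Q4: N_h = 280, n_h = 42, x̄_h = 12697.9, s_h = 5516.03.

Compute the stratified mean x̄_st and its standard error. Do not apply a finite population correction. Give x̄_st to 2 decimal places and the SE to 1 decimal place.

x̄_st = Σ W_h x̄_h = (820·10060.9 + 760·2021.6 + 240·5081.1 + 280·12697.9)/2100 = 6933.91905
V̂(x̄_st) = Σ W_h² s_h²/n_h, with W_h = N_h/N and N = 2100:
  stratum Q1: (820/2100)²·4961.51²/119 = 31540.6
  stratum Q2: (760/2100)²·654.13²/168 = 333.586
  stratum Q3: (240/2100)²·2182.85²/13 = 4787.27
  stratum Q4: (280/2100)²·5516.03²/42 = 12879
V̂(x̄_st) = 49540.4
SE(x̄_st) = √49540.4 = 222.577

x̄_st ≈ 6933.92, SE ≈ 222.6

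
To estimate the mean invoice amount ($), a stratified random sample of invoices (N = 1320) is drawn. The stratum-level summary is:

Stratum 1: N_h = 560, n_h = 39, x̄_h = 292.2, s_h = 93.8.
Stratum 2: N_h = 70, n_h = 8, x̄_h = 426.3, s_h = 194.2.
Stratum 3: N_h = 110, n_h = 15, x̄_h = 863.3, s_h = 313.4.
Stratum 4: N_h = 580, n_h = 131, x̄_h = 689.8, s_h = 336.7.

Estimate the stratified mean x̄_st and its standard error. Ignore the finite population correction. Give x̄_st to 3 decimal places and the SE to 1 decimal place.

x̄_st = Σ W_h x̄_h = (560·292.2 + 70·426.3 + 110·863.3 + 580·689.8)/1320 = 521.60606
V̂(x̄_st) = Σ W_h² s_h²/n_h, with W_h = N_h/N and N = 1320:
  stratum 1: (560/1320)²·93.8²/39 = 40.604
  stratum 2: (70/1320)²·194.2²/8 = 13.2573
  stratum 3: (110/1320)²·313.4²/15 = 45.472
  stratum 4: (580/1320)²·336.7²/131 = 167.079
V̂(x̄_st) = 266.413
SE(x̄_st) = √266.413 = 16.3222

x̄_st ≈ 521.606, SE ≈ 16.3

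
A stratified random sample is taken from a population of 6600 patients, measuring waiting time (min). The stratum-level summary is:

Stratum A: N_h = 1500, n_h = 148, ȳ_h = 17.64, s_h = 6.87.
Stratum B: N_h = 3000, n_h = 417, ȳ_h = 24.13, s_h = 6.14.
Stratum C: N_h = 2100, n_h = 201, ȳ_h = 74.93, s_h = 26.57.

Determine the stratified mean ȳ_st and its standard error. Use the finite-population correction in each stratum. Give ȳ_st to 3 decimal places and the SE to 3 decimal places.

ȳ_st ≈ 38.819, SE ≈ 0.594

ȳ_st = Σ W_h ȳ_h = (1500·17.64 + 3000·24.13 + 2100·74.93)/6600 = 38.81864
V̂(ȳ_st) = Σ W_h² (1 − n_h/N_h) s_h²/n_h, with W_h = N_h/N and N = 6600:
  stratum A: (1500/6600)²·(1 − 148/1500)·6.87²/148 = 0.0148468
  stratum B: (3000/6600)²·(1 − 417/3000)·6.14²/417 = 0.0160827
  stratum C: (2100/6600)²·(1 − 201/2100)·26.57²/201 = 0.321546
V̂(ȳ_st) = 0.352476
SE(ȳ_st) = √0.352476 = 0.593697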